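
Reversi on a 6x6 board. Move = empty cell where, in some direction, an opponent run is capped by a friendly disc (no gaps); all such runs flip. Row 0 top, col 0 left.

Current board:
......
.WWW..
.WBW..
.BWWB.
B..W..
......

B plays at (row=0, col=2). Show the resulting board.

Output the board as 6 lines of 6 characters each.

Place B at (0,2); scan 8 dirs for brackets.
Dir NW: edge -> no flip
Dir N: edge -> no flip
Dir NE: edge -> no flip
Dir W: first cell '.' (not opp) -> no flip
Dir E: first cell '.' (not opp) -> no flip
Dir SW: opp run (1,1), next='.' -> no flip
Dir S: opp run (1,2) capped by B -> flip
Dir SE: opp run (1,3), next='.' -> no flip
All flips: (1,2)

Answer: ..B...
.WBW..
.WBW..
.BWWB.
B..W..
......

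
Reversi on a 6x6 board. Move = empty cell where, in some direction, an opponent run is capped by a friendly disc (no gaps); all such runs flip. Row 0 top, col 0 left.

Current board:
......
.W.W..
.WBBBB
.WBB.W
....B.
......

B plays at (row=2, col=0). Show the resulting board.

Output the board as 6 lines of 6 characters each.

Place B at (2,0); scan 8 dirs for brackets.
Dir NW: edge -> no flip
Dir N: first cell '.' (not opp) -> no flip
Dir NE: opp run (1,1), next='.' -> no flip
Dir W: edge -> no flip
Dir E: opp run (2,1) capped by B -> flip
Dir SW: edge -> no flip
Dir S: first cell '.' (not opp) -> no flip
Dir SE: opp run (3,1), next='.' -> no flip
All flips: (2,1)

Answer: ......
.W.W..
BBBBBB
.WBB.W
....B.
......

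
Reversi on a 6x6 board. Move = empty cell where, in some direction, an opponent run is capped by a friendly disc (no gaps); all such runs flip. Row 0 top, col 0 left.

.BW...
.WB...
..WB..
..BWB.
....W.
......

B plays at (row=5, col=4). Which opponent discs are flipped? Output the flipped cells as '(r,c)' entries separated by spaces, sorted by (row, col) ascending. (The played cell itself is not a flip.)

Answer: (4,4)

Derivation:
Dir NW: first cell '.' (not opp) -> no flip
Dir N: opp run (4,4) capped by B -> flip
Dir NE: first cell '.' (not opp) -> no flip
Dir W: first cell '.' (not opp) -> no flip
Dir E: first cell '.' (not opp) -> no flip
Dir SW: edge -> no flip
Dir S: edge -> no flip
Dir SE: edge -> no flip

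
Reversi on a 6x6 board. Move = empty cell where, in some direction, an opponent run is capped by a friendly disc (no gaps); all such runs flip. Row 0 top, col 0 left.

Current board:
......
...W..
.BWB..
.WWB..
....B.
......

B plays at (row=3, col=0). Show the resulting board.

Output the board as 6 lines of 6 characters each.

Answer: ......
...W..
.BWB..
BBBB..
....B.
......

Derivation:
Place B at (3,0); scan 8 dirs for brackets.
Dir NW: edge -> no flip
Dir N: first cell '.' (not opp) -> no flip
Dir NE: first cell 'B' (not opp) -> no flip
Dir W: edge -> no flip
Dir E: opp run (3,1) (3,2) capped by B -> flip
Dir SW: edge -> no flip
Dir S: first cell '.' (not opp) -> no flip
Dir SE: first cell '.' (not opp) -> no flip
All flips: (3,1) (3,2)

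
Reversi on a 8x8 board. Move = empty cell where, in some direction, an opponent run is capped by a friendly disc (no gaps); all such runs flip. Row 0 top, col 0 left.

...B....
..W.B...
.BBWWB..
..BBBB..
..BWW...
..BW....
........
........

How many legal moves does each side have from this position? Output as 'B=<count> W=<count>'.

Answer: B=10 W=15

Derivation:
-- B to move --
(0,1): flips 2 -> legal
(0,2): flips 1 -> legal
(1,1): no bracket -> illegal
(1,3): flips 2 -> legal
(1,5): flips 1 -> legal
(4,5): flips 2 -> legal
(5,4): flips 3 -> legal
(5,5): flips 1 -> legal
(6,2): flips 2 -> legal
(6,3): flips 2 -> legal
(6,4): flips 1 -> legal
B mobility = 10
-- W to move --
(0,2): no bracket -> illegal
(0,4): flips 1 -> legal
(0,5): flips 1 -> legal
(1,0): flips 2 -> legal
(1,1): flips 2 -> legal
(1,3): no bracket -> illegal
(1,5): no bracket -> illegal
(1,6): flips 2 -> legal
(2,0): flips 2 -> legal
(2,6): flips 2 -> legal
(3,0): flips 1 -> legal
(3,1): flips 1 -> legal
(3,6): no bracket -> illegal
(4,1): flips 2 -> legal
(4,5): flips 1 -> legal
(4,6): flips 1 -> legal
(5,1): flips 3 -> legal
(6,1): flips 1 -> legal
(6,2): flips 4 -> legal
(6,3): no bracket -> illegal
W mobility = 15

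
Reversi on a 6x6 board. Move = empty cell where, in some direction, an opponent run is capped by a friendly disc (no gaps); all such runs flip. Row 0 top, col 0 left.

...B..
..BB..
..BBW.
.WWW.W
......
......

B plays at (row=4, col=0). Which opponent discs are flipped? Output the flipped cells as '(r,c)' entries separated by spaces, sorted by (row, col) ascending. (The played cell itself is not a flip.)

Answer: (3,1)

Derivation:
Dir NW: edge -> no flip
Dir N: first cell '.' (not opp) -> no flip
Dir NE: opp run (3,1) capped by B -> flip
Dir W: edge -> no flip
Dir E: first cell '.' (not opp) -> no flip
Dir SW: edge -> no flip
Dir S: first cell '.' (not opp) -> no flip
Dir SE: first cell '.' (not opp) -> no flip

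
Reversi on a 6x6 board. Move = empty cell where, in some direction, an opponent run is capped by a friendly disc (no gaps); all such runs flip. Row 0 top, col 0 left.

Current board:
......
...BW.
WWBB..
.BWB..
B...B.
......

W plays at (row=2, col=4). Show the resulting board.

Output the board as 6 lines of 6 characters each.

Answer: ......
...BW.
WWWWW.
.BWB..
B...B.
......

Derivation:
Place W at (2,4); scan 8 dirs for brackets.
Dir NW: opp run (1,3), next='.' -> no flip
Dir N: first cell 'W' (not opp) -> no flip
Dir NE: first cell '.' (not opp) -> no flip
Dir W: opp run (2,3) (2,2) capped by W -> flip
Dir E: first cell '.' (not opp) -> no flip
Dir SW: opp run (3,3), next='.' -> no flip
Dir S: first cell '.' (not opp) -> no flip
Dir SE: first cell '.' (not opp) -> no flip
All flips: (2,2) (2,3)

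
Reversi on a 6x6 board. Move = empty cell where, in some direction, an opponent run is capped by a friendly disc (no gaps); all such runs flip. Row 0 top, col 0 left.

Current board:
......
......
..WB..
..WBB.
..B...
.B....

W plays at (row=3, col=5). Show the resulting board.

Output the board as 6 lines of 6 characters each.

Place W at (3,5); scan 8 dirs for brackets.
Dir NW: first cell '.' (not opp) -> no flip
Dir N: first cell '.' (not opp) -> no flip
Dir NE: edge -> no flip
Dir W: opp run (3,4) (3,3) capped by W -> flip
Dir E: edge -> no flip
Dir SW: first cell '.' (not opp) -> no flip
Dir S: first cell '.' (not opp) -> no flip
Dir SE: edge -> no flip
All flips: (3,3) (3,4)

Answer: ......
......
..WB..
..WWWW
..B...
.B....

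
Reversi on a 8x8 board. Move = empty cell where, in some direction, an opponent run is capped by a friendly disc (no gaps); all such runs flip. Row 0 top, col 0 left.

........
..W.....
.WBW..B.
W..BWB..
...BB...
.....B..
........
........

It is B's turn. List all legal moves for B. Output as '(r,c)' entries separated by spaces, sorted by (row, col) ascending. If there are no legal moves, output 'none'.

Answer: (0,2) (1,3) (2,0) (2,4) (2,5)

Derivation:
(0,1): no bracket -> illegal
(0,2): flips 1 -> legal
(0,3): no bracket -> illegal
(1,0): no bracket -> illegal
(1,1): no bracket -> illegal
(1,3): flips 1 -> legal
(1,4): no bracket -> illegal
(2,0): flips 1 -> legal
(2,4): flips 2 -> legal
(2,5): flips 1 -> legal
(3,1): no bracket -> illegal
(3,2): no bracket -> illegal
(4,0): no bracket -> illegal
(4,1): no bracket -> illegal
(4,5): no bracket -> illegal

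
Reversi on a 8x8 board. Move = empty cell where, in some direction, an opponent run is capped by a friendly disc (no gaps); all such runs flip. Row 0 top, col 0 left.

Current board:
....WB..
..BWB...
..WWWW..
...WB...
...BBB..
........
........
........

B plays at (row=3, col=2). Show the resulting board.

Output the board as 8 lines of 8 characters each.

Answer: ....WB..
..BWB...
..BBWW..
..BBB...
...BBB..
........
........
........

Derivation:
Place B at (3,2); scan 8 dirs for brackets.
Dir NW: first cell '.' (not opp) -> no flip
Dir N: opp run (2,2) capped by B -> flip
Dir NE: opp run (2,3) capped by B -> flip
Dir W: first cell '.' (not opp) -> no flip
Dir E: opp run (3,3) capped by B -> flip
Dir SW: first cell '.' (not opp) -> no flip
Dir S: first cell '.' (not opp) -> no flip
Dir SE: first cell 'B' (not opp) -> no flip
All flips: (2,2) (2,3) (3,3)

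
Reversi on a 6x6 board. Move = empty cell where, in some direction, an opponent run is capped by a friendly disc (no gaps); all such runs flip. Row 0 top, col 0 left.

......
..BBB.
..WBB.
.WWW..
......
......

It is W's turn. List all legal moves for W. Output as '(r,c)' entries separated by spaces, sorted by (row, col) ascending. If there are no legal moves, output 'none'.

(0,1): no bracket -> illegal
(0,2): flips 1 -> legal
(0,3): flips 2 -> legal
(0,4): flips 1 -> legal
(0,5): flips 2 -> legal
(1,1): no bracket -> illegal
(1,5): flips 1 -> legal
(2,1): no bracket -> illegal
(2,5): flips 2 -> legal
(3,4): no bracket -> illegal
(3,5): no bracket -> illegal

Answer: (0,2) (0,3) (0,4) (0,5) (1,5) (2,5)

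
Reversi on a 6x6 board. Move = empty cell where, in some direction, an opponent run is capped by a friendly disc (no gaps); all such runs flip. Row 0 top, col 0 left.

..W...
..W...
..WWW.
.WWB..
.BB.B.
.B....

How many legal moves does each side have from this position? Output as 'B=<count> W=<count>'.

-- B to move --
(0,1): no bracket -> illegal
(0,3): no bracket -> illegal
(1,1): flips 1 -> legal
(1,3): flips 1 -> legal
(1,4): flips 2 -> legal
(1,5): flips 1 -> legal
(2,0): flips 1 -> legal
(2,1): flips 1 -> legal
(2,5): no bracket -> illegal
(3,0): flips 2 -> legal
(3,4): no bracket -> illegal
(3,5): no bracket -> illegal
(4,0): no bracket -> illegal
(4,3): no bracket -> illegal
B mobility = 7
-- W to move --
(3,0): no bracket -> illegal
(3,4): flips 1 -> legal
(3,5): no bracket -> illegal
(4,0): no bracket -> illegal
(4,3): flips 1 -> legal
(4,5): no bracket -> illegal
(5,0): flips 1 -> legal
(5,2): flips 1 -> legal
(5,3): flips 1 -> legal
(5,4): no bracket -> illegal
(5,5): flips 2 -> legal
W mobility = 6

Answer: B=7 W=6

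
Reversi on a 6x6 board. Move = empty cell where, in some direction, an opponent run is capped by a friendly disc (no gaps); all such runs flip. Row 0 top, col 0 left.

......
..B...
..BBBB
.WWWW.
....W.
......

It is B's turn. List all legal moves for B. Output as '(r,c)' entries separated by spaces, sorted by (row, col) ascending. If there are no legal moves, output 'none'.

(2,0): no bracket -> illegal
(2,1): no bracket -> illegal
(3,0): no bracket -> illegal
(3,5): no bracket -> illegal
(4,0): flips 1 -> legal
(4,1): flips 1 -> legal
(4,2): flips 2 -> legal
(4,3): flips 2 -> legal
(4,5): flips 1 -> legal
(5,3): no bracket -> illegal
(5,4): flips 2 -> legal
(5,5): flips 2 -> legal

Answer: (4,0) (4,1) (4,2) (4,3) (4,5) (5,4) (5,5)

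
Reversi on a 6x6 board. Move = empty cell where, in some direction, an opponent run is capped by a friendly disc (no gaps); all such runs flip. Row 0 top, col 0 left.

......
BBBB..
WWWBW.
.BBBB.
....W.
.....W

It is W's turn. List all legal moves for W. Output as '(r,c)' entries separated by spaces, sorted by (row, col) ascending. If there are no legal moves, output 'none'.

(0,0): flips 2 -> legal
(0,1): flips 1 -> legal
(0,2): flips 3 -> legal
(0,3): flips 1 -> legal
(0,4): flips 1 -> legal
(1,4): no bracket -> illegal
(2,5): no bracket -> illegal
(3,0): no bracket -> illegal
(3,5): no bracket -> illegal
(4,0): flips 1 -> legal
(4,1): flips 1 -> legal
(4,2): flips 3 -> legal
(4,3): flips 1 -> legal
(4,5): no bracket -> illegal

Answer: (0,0) (0,1) (0,2) (0,3) (0,4) (4,0) (4,1) (4,2) (4,3)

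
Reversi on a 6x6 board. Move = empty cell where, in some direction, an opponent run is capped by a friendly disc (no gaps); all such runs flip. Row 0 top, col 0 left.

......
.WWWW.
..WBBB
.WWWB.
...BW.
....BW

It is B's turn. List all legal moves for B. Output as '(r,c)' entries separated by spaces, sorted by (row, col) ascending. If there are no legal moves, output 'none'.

Answer: (0,1) (0,2) (0,3) (0,4) (0,5) (2,1) (3,0) (4,1) (4,2) (4,5)

Derivation:
(0,0): no bracket -> illegal
(0,1): flips 1 -> legal
(0,2): flips 1 -> legal
(0,3): flips 2 -> legal
(0,4): flips 1 -> legal
(0,5): flips 1 -> legal
(1,0): no bracket -> illegal
(1,5): no bracket -> illegal
(2,0): no bracket -> illegal
(2,1): flips 2 -> legal
(3,0): flips 3 -> legal
(3,5): no bracket -> illegal
(4,0): no bracket -> illegal
(4,1): flips 1 -> legal
(4,2): flips 1 -> legal
(4,5): flips 1 -> legal
(5,3): no bracket -> illegal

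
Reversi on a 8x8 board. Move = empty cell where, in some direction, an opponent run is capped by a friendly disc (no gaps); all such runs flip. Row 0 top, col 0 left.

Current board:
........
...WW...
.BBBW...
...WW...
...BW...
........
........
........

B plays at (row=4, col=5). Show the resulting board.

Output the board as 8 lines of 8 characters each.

Answer: ........
...WW...
.BBBW...
...WB...
...BBB..
........
........
........

Derivation:
Place B at (4,5); scan 8 dirs for brackets.
Dir NW: opp run (3,4) capped by B -> flip
Dir N: first cell '.' (not opp) -> no flip
Dir NE: first cell '.' (not opp) -> no flip
Dir W: opp run (4,4) capped by B -> flip
Dir E: first cell '.' (not opp) -> no flip
Dir SW: first cell '.' (not opp) -> no flip
Dir S: first cell '.' (not opp) -> no flip
Dir SE: first cell '.' (not opp) -> no flip
All flips: (3,4) (4,4)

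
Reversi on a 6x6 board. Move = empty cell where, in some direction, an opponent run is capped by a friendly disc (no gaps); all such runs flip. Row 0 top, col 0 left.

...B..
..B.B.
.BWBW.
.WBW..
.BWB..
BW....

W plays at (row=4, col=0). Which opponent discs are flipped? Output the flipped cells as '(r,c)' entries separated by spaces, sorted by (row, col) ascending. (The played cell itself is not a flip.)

Answer: (4,1)

Derivation:
Dir NW: edge -> no flip
Dir N: first cell '.' (not opp) -> no flip
Dir NE: first cell 'W' (not opp) -> no flip
Dir W: edge -> no flip
Dir E: opp run (4,1) capped by W -> flip
Dir SW: edge -> no flip
Dir S: opp run (5,0), next=edge -> no flip
Dir SE: first cell 'W' (not opp) -> no flip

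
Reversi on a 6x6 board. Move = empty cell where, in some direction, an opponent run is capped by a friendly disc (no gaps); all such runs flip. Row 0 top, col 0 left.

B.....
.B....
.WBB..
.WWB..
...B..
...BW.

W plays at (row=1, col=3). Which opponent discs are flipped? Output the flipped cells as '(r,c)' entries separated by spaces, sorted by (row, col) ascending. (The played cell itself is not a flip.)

Answer: (2,2)

Derivation:
Dir NW: first cell '.' (not opp) -> no flip
Dir N: first cell '.' (not opp) -> no flip
Dir NE: first cell '.' (not opp) -> no flip
Dir W: first cell '.' (not opp) -> no flip
Dir E: first cell '.' (not opp) -> no flip
Dir SW: opp run (2,2) capped by W -> flip
Dir S: opp run (2,3) (3,3) (4,3) (5,3), next=edge -> no flip
Dir SE: first cell '.' (not opp) -> no flip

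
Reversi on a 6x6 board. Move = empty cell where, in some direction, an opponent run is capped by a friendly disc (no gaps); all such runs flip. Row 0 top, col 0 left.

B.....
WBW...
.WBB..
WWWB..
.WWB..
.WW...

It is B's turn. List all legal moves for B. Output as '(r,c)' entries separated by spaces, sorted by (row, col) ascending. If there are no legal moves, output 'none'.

Answer: (0,1) (0,2) (1,3) (2,0) (4,0) (5,0)

Derivation:
(0,1): flips 1 -> legal
(0,2): flips 1 -> legal
(0,3): no bracket -> illegal
(1,3): flips 1 -> legal
(2,0): flips 2 -> legal
(4,0): flips 3 -> legal
(5,0): flips 2 -> legal
(5,3): no bracket -> illegal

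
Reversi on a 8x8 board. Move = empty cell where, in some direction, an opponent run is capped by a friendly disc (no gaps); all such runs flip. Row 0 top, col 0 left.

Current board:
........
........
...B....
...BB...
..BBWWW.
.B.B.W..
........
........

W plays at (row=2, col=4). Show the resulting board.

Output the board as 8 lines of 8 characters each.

Place W at (2,4); scan 8 dirs for brackets.
Dir NW: first cell '.' (not opp) -> no flip
Dir N: first cell '.' (not opp) -> no flip
Dir NE: first cell '.' (not opp) -> no flip
Dir W: opp run (2,3), next='.' -> no flip
Dir E: first cell '.' (not opp) -> no flip
Dir SW: opp run (3,3) (4,2) (5,1), next='.' -> no flip
Dir S: opp run (3,4) capped by W -> flip
Dir SE: first cell '.' (not opp) -> no flip
All flips: (3,4)

Answer: ........
........
...BW...
...BW...
..BBWWW.
.B.B.W..
........
........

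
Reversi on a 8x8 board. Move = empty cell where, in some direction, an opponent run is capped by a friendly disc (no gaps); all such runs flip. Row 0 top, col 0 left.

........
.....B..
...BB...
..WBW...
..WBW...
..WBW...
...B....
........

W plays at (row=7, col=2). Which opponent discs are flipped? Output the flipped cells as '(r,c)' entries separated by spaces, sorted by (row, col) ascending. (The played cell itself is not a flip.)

Answer: (6,3)

Derivation:
Dir NW: first cell '.' (not opp) -> no flip
Dir N: first cell '.' (not opp) -> no flip
Dir NE: opp run (6,3) capped by W -> flip
Dir W: first cell '.' (not opp) -> no flip
Dir E: first cell '.' (not opp) -> no flip
Dir SW: edge -> no flip
Dir S: edge -> no flip
Dir SE: edge -> no flip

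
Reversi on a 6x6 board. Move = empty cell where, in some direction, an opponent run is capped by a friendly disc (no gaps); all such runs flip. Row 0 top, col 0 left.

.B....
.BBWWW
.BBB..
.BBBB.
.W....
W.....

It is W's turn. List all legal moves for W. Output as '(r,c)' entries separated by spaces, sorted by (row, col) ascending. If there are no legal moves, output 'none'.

(0,0): no bracket -> illegal
(0,2): no bracket -> illegal
(0,3): no bracket -> illegal
(1,0): flips 2 -> legal
(2,0): no bracket -> illegal
(2,4): no bracket -> illegal
(2,5): no bracket -> illegal
(3,0): no bracket -> illegal
(3,5): no bracket -> illegal
(4,0): flips 2 -> legal
(4,2): no bracket -> illegal
(4,3): flips 2 -> legal
(4,4): no bracket -> illegal
(4,5): no bracket -> illegal

Answer: (1,0) (4,0) (4,3)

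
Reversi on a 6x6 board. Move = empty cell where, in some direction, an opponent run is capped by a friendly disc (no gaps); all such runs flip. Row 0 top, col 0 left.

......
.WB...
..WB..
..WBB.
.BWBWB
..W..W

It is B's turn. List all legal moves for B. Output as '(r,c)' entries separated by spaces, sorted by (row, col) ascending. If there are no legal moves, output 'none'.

Answer: (0,0) (1,0) (2,1) (3,1) (5,1) (5,4)

Derivation:
(0,0): flips 2 -> legal
(0,1): no bracket -> illegal
(0,2): no bracket -> illegal
(1,0): flips 1 -> legal
(1,3): no bracket -> illegal
(2,0): no bracket -> illegal
(2,1): flips 2 -> legal
(3,1): flips 1 -> legal
(3,5): no bracket -> illegal
(5,1): flips 1 -> legal
(5,3): no bracket -> illegal
(5,4): flips 1 -> legal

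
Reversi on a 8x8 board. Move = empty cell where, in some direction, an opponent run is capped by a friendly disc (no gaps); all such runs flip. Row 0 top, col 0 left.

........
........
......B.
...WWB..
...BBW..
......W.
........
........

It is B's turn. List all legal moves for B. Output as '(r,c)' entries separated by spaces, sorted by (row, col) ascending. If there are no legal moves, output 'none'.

(2,2): flips 1 -> legal
(2,3): flips 1 -> legal
(2,4): flips 1 -> legal
(2,5): flips 1 -> legal
(3,2): flips 2 -> legal
(3,6): no bracket -> illegal
(4,2): no bracket -> illegal
(4,6): flips 1 -> legal
(4,7): no bracket -> illegal
(5,4): no bracket -> illegal
(5,5): flips 1 -> legal
(5,7): no bracket -> illegal
(6,5): no bracket -> illegal
(6,6): no bracket -> illegal
(6,7): no bracket -> illegal

Answer: (2,2) (2,3) (2,4) (2,5) (3,2) (4,6) (5,5)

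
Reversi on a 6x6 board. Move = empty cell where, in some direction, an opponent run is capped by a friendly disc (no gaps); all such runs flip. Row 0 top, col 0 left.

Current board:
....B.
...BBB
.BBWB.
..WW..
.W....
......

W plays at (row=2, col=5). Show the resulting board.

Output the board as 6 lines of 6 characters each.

Answer: ....B.
...BBB
.BBWWW
..WW..
.W....
......

Derivation:
Place W at (2,5); scan 8 dirs for brackets.
Dir NW: opp run (1,4), next='.' -> no flip
Dir N: opp run (1,5), next='.' -> no flip
Dir NE: edge -> no flip
Dir W: opp run (2,4) capped by W -> flip
Dir E: edge -> no flip
Dir SW: first cell '.' (not opp) -> no flip
Dir S: first cell '.' (not opp) -> no flip
Dir SE: edge -> no flip
All flips: (2,4)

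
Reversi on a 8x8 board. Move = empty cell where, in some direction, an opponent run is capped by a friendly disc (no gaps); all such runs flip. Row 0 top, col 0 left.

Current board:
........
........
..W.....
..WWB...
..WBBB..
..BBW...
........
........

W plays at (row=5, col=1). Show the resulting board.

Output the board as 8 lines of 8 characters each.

Answer: ........
........
..W.....
..WWB...
..WBBB..
.WWWW...
........
........

Derivation:
Place W at (5,1); scan 8 dirs for brackets.
Dir NW: first cell '.' (not opp) -> no flip
Dir N: first cell '.' (not opp) -> no flip
Dir NE: first cell 'W' (not opp) -> no flip
Dir W: first cell '.' (not opp) -> no flip
Dir E: opp run (5,2) (5,3) capped by W -> flip
Dir SW: first cell '.' (not opp) -> no flip
Dir S: first cell '.' (not opp) -> no flip
Dir SE: first cell '.' (not opp) -> no flip
All flips: (5,2) (5,3)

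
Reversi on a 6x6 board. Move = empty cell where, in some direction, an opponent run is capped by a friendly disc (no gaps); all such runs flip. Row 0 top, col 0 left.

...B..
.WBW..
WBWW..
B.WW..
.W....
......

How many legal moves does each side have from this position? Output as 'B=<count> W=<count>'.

-- B to move --
(0,0): no bracket -> illegal
(0,1): flips 1 -> legal
(0,2): no bracket -> illegal
(0,4): no bracket -> illegal
(1,0): flips 2 -> legal
(1,4): flips 1 -> legal
(2,4): flips 2 -> legal
(3,1): no bracket -> illegal
(3,4): flips 1 -> legal
(4,0): no bracket -> illegal
(4,2): flips 2 -> legal
(4,3): flips 4 -> legal
(4,4): no bracket -> illegal
(5,0): no bracket -> illegal
(5,1): no bracket -> illegal
(5,2): flips 1 -> legal
B mobility = 8
-- W to move --
(0,1): flips 1 -> legal
(0,2): flips 1 -> legal
(0,4): no bracket -> illegal
(1,0): flips 1 -> legal
(1,4): no bracket -> illegal
(3,1): flips 1 -> legal
(4,0): flips 1 -> legal
W mobility = 5

Answer: B=8 W=5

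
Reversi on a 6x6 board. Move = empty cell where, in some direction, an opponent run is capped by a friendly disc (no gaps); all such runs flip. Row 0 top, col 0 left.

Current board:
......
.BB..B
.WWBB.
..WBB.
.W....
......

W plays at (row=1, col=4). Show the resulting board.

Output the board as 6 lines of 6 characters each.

Answer: ......
.BB.WB
.WWWB.
..WBB.
.W....
......

Derivation:
Place W at (1,4); scan 8 dirs for brackets.
Dir NW: first cell '.' (not opp) -> no flip
Dir N: first cell '.' (not opp) -> no flip
Dir NE: first cell '.' (not opp) -> no flip
Dir W: first cell '.' (not opp) -> no flip
Dir E: opp run (1,5), next=edge -> no flip
Dir SW: opp run (2,3) capped by W -> flip
Dir S: opp run (2,4) (3,4), next='.' -> no flip
Dir SE: first cell '.' (not opp) -> no flip
All flips: (2,3)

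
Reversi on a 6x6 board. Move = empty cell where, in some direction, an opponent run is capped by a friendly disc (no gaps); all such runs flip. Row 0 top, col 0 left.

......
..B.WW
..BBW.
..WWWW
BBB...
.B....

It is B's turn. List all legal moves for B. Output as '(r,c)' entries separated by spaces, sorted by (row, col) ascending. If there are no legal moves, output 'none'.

(0,3): no bracket -> illegal
(0,4): no bracket -> illegal
(0,5): flips 1 -> legal
(1,3): no bracket -> illegal
(2,1): no bracket -> illegal
(2,5): flips 1 -> legal
(3,1): no bracket -> illegal
(4,3): flips 1 -> legal
(4,4): flips 1 -> legal
(4,5): flips 1 -> legal

Answer: (0,5) (2,5) (4,3) (4,4) (4,5)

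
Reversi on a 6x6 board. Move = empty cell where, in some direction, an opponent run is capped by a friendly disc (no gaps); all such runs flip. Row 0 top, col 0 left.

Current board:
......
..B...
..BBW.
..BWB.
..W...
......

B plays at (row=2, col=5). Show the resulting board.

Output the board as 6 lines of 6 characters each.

Answer: ......
..B...
..BBBB
..BWB.
..W...
......

Derivation:
Place B at (2,5); scan 8 dirs for brackets.
Dir NW: first cell '.' (not opp) -> no flip
Dir N: first cell '.' (not opp) -> no flip
Dir NE: edge -> no flip
Dir W: opp run (2,4) capped by B -> flip
Dir E: edge -> no flip
Dir SW: first cell 'B' (not opp) -> no flip
Dir S: first cell '.' (not opp) -> no flip
Dir SE: edge -> no flip
All flips: (2,4)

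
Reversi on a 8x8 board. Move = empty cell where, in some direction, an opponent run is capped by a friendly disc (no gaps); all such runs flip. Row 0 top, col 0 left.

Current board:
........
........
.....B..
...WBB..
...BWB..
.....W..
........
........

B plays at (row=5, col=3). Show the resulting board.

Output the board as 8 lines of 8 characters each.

Place B at (5,3); scan 8 dirs for brackets.
Dir NW: first cell '.' (not opp) -> no flip
Dir N: first cell 'B' (not opp) -> no flip
Dir NE: opp run (4,4) capped by B -> flip
Dir W: first cell '.' (not opp) -> no flip
Dir E: first cell '.' (not opp) -> no flip
Dir SW: first cell '.' (not opp) -> no flip
Dir S: first cell '.' (not opp) -> no flip
Dir SE: first cell '.' (not opp) -> no flip
All flips: (4,4)

Answer: ........
........
.....B..
...WBB..
...BBB..
...B.W..
........
........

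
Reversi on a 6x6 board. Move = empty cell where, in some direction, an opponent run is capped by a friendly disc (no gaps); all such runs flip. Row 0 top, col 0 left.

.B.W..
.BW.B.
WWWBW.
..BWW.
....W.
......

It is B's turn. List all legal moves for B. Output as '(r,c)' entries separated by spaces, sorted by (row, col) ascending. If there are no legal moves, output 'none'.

(0,2): flips 2 -> legal
(0,4): no bracket -> illegal
(1,0): flips 1 -> legal
(1,3): flips 1 -> legal
(1,5): no bracket -> illegal
(2,5): flips 1 -> legal
(3,0): no bracket -> illegal
(3,1): flips 1 -> legal
(3,5): flips 2 -> legal
(4,2): no bracket -> illegal
(4,3): flips 1 -> legal
(4,5): flips 1 -> legal
(5,3): no bracket -> illegal
(5,4): flips 3 -> legal
(5,5): flips 3 -> legal

Answer: (0,2) (1,0) (1,3) (2,5) (3,1) (3,5) (4,3) (4,5) (5,4) (5,5)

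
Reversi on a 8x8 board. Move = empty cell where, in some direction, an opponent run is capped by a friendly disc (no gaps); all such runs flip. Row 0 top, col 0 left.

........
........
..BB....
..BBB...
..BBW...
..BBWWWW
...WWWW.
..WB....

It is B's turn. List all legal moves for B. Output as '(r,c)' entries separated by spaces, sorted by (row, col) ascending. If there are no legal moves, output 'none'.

(3,5): flips 1 -> legal
(4,5): flips 1 -> legal
(4,6): flips 2 -> legal
(4,7): no bracket -> illegal
(6,1): no bracket -> illegal
(6,2): no bracket -> illegal
(6,7): no bracket -> illegal
(7,1): flips 1 -> legal
(7,4): flips 4 -> legal
(7,5): flips 1 -> legal
(7,6): flips 2 -> legal
(7,7): flips 3 -> legal

Answer: (3,5) (4,5) (4,6) (7,1) (7,4) (7,5) (7,6) (7,7)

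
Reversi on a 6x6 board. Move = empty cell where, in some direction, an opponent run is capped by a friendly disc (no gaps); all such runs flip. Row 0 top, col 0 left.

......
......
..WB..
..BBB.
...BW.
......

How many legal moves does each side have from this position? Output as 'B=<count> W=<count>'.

-- B to move --
(1,1): flips 1 -> legal
(1,2): flips 1 -> legal
(1,3): no bracket -> illegal
(2,1): flips 1 -> legal
(3,1): no bracket -> illegal
(3,5): no bracket -> illegal
(4,5): flips 1 -> legal
(5,3): no bracket -> illegal
(5,4): flips 1 -> legal
(5,5): flips 1 -> legal
B mobility = 6
-- W to move --
(1,2): no bracket -> illegal
(1,3): no bracket -> illegal
(1,4): no bracket -> illegal
(2,1): no bracket -> illegal
(2,4): flips 2 -> legal
(2,5): no bracket -> illegal
(3,1): no bracket -> illegal
(3,5): no bracket -> illegal
(4,1): no bracket -> illegal
(4,2): flips 2 -> legal
(4,5): no bracket -> illegal
(5,2): no bracket -> illegal
(5,3): no bracket -> illegal
(5,4): no bracket -> illegal
W mobility = 2

Answer: B=6 W=2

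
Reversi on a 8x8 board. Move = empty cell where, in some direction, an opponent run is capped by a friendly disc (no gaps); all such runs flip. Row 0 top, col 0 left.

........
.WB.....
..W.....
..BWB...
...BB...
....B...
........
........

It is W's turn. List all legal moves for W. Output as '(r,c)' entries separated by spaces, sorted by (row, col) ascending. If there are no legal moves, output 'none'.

Answer: (0,2) (1,3) (3,1) (3,5) (4,2) (5,3) (5,5)

Derivation:
(0,1): no bracket -> illegal
(0,2): flips 1 -> legal
(0,3): no bracket -> illegal
(1,3): flips 1 -> legal
(2,1): no bracket -> illegal
(2,3): no bracket -> illegal
(2,4): no bracket -> illegal
(2,5): no bracket -> illegal
(3,1): flips 1 -> legal
(3,5): flips 1 -> legal
(4,1): no bracket -> illegal
(4,2): flips 1 -> legal
(4,5): no bracket -> illegal
(5,2): no bracket -> illegal
(5,3): flips 1 -> legal
(5,5): flips 1 -> legal
(6,3): no bracket -> illegal
(6,4): no bracket -> illegal
(6,5): no bracket -> illegal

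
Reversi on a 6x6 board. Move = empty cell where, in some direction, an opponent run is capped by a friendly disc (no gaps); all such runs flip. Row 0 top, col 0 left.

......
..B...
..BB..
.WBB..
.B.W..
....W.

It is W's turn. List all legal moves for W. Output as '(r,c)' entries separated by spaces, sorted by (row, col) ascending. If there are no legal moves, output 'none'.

Answer: (1,3) (2,1) (3,4) (5,1)

Derivation:
(0,1): no bracket -> illegal
(0,2): no bracket -> illegal
(0,3): no bracket -> illegal
(1,1): no bracket -> illegal
(1,3): flips 3 -> legal
(1,4): no bracket -> illegal
(2,1): flips 1 -> legal
(2,4): no bracket -> illegal
(3,0): no bracket -> illegal
(3,4): flips 2 -> legal
(4,0): no bracket -> illegal
(4,2): no bracket -> illegal
(4,4): no bracket -> illegal
(5,0): no bracket -> illegal
(5,1): flips 1 -> legal
(5,2): no bracket -> illegal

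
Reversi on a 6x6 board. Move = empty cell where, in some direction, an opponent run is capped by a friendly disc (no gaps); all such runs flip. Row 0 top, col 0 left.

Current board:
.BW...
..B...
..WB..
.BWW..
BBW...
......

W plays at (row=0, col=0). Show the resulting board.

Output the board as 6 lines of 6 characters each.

Place W at (0,0); scan 8 dirs for brackets.
Dir NW: edge -> no flip
Dir N: edge -> no flip
Dir NE: edge -> no flip
Dir W: edge -> no flip
Dir E: opp run (0,1) capped by W -> flip
Dir SW: edge -> no flip
Dir S: first cell '.' (not opp) -> no flip
Dir SE: first cell '.' (not opp) -> no flip
All flips: (0,1)

Answer: WWW...
..B...
..WB..
.BWW..
BBW...
......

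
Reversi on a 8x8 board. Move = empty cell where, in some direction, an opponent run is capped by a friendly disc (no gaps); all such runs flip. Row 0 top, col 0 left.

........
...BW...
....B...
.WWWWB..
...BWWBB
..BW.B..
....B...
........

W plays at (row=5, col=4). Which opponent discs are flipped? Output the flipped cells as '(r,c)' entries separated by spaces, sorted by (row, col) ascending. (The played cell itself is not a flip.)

Dir NW: opp run (4,3) capped by W -> flip
Dir N: first cell 'W' (not opp) -> no flip
Dir NE: first cell 'W' (not opp) -> no flip
Dir W: first cell 'W' (not opp) -> no flip
Dir E: opp run (5,5), next='.' -> no flip
Dir SW: first cell '.' (not opp) -> no flip
Dir S: opp run (6,4), next='.' -> no flip
Dir SE: first cell '.' (not opp) -> no flip

Answer: (4,3)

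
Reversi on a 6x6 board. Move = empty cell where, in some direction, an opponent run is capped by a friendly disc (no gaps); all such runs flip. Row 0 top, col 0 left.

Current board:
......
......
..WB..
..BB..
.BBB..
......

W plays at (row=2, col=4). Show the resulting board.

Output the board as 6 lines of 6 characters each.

Answer: ......
......
..WWW.
..BB..
.BBB..
......

Derivation:
Place W at (2,4); scan 8 dirs for brackets.
Dir NW: first cell '.' (not opp) -> no flip
Dir N: first cell '.' (not opp) -> no flip
Dir NE: first cell '.' (not opp) -> no flip
Dir W: opp run (2,3) capped by W -> flip
Dir E: first cell '.' (not opp) -> no flip
Dir SW: opp run (3,3) (4,2), next='.' -> no flip
Dir S: first cell '.' (not opp) -> no flip
Dir SE: first cell '.' (not opp) -> no flip
All flips: (2,3)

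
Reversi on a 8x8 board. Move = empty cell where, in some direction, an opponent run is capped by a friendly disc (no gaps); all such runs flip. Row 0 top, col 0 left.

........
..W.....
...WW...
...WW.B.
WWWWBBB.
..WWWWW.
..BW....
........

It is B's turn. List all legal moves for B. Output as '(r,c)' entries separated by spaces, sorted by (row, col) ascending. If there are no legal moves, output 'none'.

Answer: (0,1) (1,4) (2,2) (3,2) (6,4) (6,5) (6,6) (6,7) (7,2)

Derivation:
(0,1): flips 3 -> legal
(0,2): no bracket -> illegal
(0,3): no bracket -> illegal
(1,1): no bracket -> illegal
(1,3): no bracket -> illegal
(1,4): flips 2 -> legal
(1,5): no bracket -> illegal
(2,1): no bracket -> illegal
(2,2): flips 1 -> legal
(2,5): no bracket -> illegal
(3,0): no bracket -> illegal
(3,1): no bracket -> illegal
(3,2): flips 2 -> legal
(3,5): no bracket -> illegal
(4,7): no bracket -> illegal
(5,0): no bracket -> illegal
(5,1): no bracket -> illegal
(5,7): no bracket -> illegal
(6,1): no bracket -> illegal
(6,4): flips 3 -> legal
(6,5): flips 1 -> legal
(6,6): flips 2 -> legal
(6,7): flips 1 -> legal
(7,2): flips 2 -> legal
(7,3): no bracket -> illegal
(7,4): no bracket -> illegal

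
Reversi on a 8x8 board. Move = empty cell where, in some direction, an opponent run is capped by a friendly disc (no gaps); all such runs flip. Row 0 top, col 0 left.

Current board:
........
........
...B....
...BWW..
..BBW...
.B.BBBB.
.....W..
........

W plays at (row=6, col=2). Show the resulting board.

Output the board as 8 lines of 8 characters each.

Answer: ........
........
...B....
...BWW..
..BBW...
.B.WBBB.
..W..W..
........

Derivation:
Place W at (6,2); scan 8 dirs for brackets.
Dir NW: opp run (5,1), next='.' -> no flip
Dir N: first cell '.' (not opp) -> no flip
Dir NE: opp run (5,3) capped by W -> flip
Dir W: first cell '.' (not opp) -> no flip
Dir E: first cell '.' (not opp) -> no flip
Dir SW: first cell '.' (not opp) -> no flip
Dir S: first cell '.' (not opp) -> no flip
Dir SE: first cell '.' (not opp) -> no flip
All flips: (5,3)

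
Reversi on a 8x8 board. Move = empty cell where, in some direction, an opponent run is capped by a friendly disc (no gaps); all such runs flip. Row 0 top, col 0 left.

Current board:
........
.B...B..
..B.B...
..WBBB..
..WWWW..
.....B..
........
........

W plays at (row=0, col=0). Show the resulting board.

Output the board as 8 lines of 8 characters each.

Answer: W.......
.W...B..
..W.B...
..WWBB..
..WWWW..
.....B..
........
........

Derivation:
Place W at (0,0); scan 8 dirs for brackets.
Dir NW: edge -> no flip
Dir N: edge -> no flip
Dir NE: edge -> no flip
Dir W: edge -> no flip
Dir E: first cell '.' (not opp) -> no flip
Dir SW: edge -> no flip
Dir S: first cell '.' (not opp) -> no flip
Dir SE: opp run (1,1) (2,2) (3,3) capped by W -> flip
All flips: (1,1) (2,2) (3,3)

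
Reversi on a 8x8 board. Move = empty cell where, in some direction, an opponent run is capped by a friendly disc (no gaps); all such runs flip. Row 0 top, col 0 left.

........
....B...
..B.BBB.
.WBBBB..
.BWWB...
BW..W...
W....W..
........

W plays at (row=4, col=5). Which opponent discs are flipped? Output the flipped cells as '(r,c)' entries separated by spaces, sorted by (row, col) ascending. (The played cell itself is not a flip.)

Answer: (4,4)

Derivation:
Dir NW: opp run (3,4), next='.' -> no flip
Dir N: opp run (3,5) (2,5), next='.' -> no flip
Dir NE: first cell '.' (not opp) -> no flip
Dir W: opp run (4,4) capped by W -> flip
Dir E: first cell '.' (not opp) -> no flip
Dir SW: first cell 'W' (not opp) -> no flip
Dir S: first cell '.' (not opp) -> no flip
Dir SE: first cell '.' (not opp) -> no flip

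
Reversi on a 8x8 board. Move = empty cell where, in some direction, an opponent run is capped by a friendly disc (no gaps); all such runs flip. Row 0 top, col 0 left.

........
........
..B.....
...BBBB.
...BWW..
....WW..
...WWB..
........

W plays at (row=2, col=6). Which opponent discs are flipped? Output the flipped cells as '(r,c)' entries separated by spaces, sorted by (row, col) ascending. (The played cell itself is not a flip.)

Dir NW: first cell '.' (not opp) -> no flip
Dir N: first cell '.' (not opp) -> no flip
Dir NE: first cell '.' (not opp) -> no flip
Dir W: first cell '.' (not opp) -> no flip
Dir E: first cell '.' (not opp) -> no flip
Dir SW: opp run (3,5) capped by W -> flip
Dir S: opp run (3,6), next='.' -> no flip
Dir SE: first cell '.' (not opp) -> no flip

Answer: (3,5)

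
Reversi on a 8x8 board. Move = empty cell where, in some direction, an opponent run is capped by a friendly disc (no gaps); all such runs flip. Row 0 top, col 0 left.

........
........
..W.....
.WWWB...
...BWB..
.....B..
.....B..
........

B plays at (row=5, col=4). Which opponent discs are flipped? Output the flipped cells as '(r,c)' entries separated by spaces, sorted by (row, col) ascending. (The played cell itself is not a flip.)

Dir NW: first cell 'B' (not opp) -> no flip
Dir N: opp run (4,4) capped by B -> flip
Dir NE: first cell 'B' (not opp) -> no flip
Dir W: first cell '.' (not opp) -> no flip
Dir E: first cell 'B' (not opp) -> no flip
Dir SW: first cell '.' (not opp) -> no flip
Dir S: first cell '.' (not opp) -> no flip
Dir SE: first cell 'B' (not opp) -> no flip

Answer: (4,4)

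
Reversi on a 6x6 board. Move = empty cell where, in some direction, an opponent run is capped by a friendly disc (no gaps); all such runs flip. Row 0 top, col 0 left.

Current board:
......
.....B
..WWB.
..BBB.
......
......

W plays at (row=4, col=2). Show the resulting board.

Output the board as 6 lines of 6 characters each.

Place W at (4,2); scan 8 dirs for brackets.
Dir NW: first cell '.' (not opp) -> no flip
Dir N: opp run (3,2) capped by W -> flip
Dir NE: opp run (3,3) (2,4) (1,5), next=edge -> no flip
Dir W: first cell '.' (not opp) -> no flip
Dir E: first cell '.' (not opp) -> no flip
Dir SW: first cell '.' (not opp) -> no flip
Dir S: first cell '.' (not opp) -> no flip
Dir SE: first cell '.' (not opp) -> no flip
All flips: (3,2)

Answer: ......
.....B
..WWB.
..WBB.
..W...
......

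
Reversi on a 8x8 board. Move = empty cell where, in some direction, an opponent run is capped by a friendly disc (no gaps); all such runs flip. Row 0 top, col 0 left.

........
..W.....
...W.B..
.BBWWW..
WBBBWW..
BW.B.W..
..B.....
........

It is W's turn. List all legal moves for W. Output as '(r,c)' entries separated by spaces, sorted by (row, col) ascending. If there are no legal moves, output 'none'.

Answer: (1,5) (1,6) (2,1) (2,2) (3,0) (5,2) (6,0) (6,3) (7,1) (7,3)

Derivation:
(1,4): no bracket -> illegal
(1,5): flips 1 -> legal
(1,6): flips 1 -> legal
(2,0): no bracket -> illegal
(2,1): flips 2 -> legal
(2,2): flips 1 -> legal
(2,4): no bracket -> illegal
(2,6): no bracket -> illegal
(3,0): flips 2 -> legal
(3,6): no bracket -> illegal
(5,2): flips 1 -> legal
(5,4): no bracket -> illegal
(6,0): flips 1 -> legal
(6,1): no bracket -> illegal
(6,3): flips 2 -> legal
(6,4): no bracket -> illegal
(7,1): flips 2 -> legal
(7,2): no bracket -> illegal
(7,3): flips 1 -> legal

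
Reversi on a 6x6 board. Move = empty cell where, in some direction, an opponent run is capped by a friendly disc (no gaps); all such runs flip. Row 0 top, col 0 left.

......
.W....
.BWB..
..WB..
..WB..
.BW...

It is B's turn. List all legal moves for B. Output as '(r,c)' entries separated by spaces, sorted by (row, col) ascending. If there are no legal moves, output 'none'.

(0,0): flips 2 -> legal
(0,1): flips 1 -> legal
(0,2): no bracket -> illegal
(1,0): no bracket -> illegal
(1,2): no bracket -> illegal
(1,3): no bracket -> illegal
(2,0): no bracket -> illegal
(3,1): flips 1 -> legal
(4,1): flips 2 -> legal
(5,3): flips 1 -> legal

Answer: (0,0) (0,1) (3,1) (4,1) (5,3)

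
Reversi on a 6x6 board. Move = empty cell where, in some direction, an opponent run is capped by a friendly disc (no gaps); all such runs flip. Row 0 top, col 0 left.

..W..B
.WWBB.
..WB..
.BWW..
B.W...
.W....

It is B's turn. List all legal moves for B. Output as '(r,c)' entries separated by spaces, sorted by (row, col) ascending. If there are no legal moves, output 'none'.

(0,0): no bracket -> illegal
(0,1): flips 1 -> legal
(0,3): no bracket -> illegal
(1,0): flips 2 -> legal
(2,0): no bracket -> illegal
(2,1): flips 1 -> legal
(2,4): no bracket -> illegal
(3,4): flips 2 -> legal
(4,1): flips 1 -> legal
(4,3): flips 1 -> legal
(4,4): no bracket -> illegal
(5,0): no bracket -> illegal
(5,2): no bracket -> illegal
(5,3): flips 1 -> legal

Answer: (0,1) (1,0) (2,1) (3,4) (4,1) (4,3) (5,3)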